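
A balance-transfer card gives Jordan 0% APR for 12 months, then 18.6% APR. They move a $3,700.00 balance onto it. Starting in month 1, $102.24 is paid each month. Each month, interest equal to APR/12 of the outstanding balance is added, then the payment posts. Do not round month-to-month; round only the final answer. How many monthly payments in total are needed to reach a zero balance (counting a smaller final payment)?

43 payments

Promo months 1–12 at r₀ = 0%/12 = 0; months 13+ at r₁ = 18.6%/12 = 0.0155.
After month 12 (no interest yet): B = $3,700.00 − 12·$102.24 = $2,473.12.
Then at r₁ with $102.24/mo: n₂ = −ln(1 − r₁·B/P)/ln(1+r₁) ≈ 30.55 → 31 more payments.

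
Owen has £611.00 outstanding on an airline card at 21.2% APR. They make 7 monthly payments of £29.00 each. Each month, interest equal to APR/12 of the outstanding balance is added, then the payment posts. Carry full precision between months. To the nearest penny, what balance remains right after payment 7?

Monthly rate r = 21.2%/12 = 1.76667% = 0.0176667.
Each month: B ← B·(1+r) − £29.00.
Month 1: interest £10.79; balance after payment £592.79.
Month 2: interest £10.47; balance after payment £574.27.
Month 3: interest £10.15; balance after payment £555.41.
Month 4: interest £9.81; balance after payment £536.22.
Month 5: interest £9.47; balance after payment £516.70.
Month 6: interest £9.13; balance after payment £496.83.
Month 7: interest £8.78; balance after payment £476.60.

£476.60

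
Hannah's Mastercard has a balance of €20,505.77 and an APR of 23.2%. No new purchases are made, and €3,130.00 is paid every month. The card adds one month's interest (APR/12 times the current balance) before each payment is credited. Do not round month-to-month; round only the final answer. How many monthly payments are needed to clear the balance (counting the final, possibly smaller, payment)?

Monthly rate r = 23.2%/12 = 1.93333% = 0.0193333.
Recurrence: B ← B·(1+r) − €3,130.00.
Month 1: interest €396.44; balance after payment €17,772.21.
Month 2: interest €343.60; balance after payment €14,985.81.
Closed form: n = −ln(1 − rB₀/P)/ln(1+r) = −ln(0.87334)/ln(1.01933) ≈ 7.072, so the balance reaches zero during payment 8.

8 payments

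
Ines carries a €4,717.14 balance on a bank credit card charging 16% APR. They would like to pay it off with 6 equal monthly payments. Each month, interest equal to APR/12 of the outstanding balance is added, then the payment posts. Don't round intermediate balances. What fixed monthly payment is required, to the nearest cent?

Monthly rate r = 16%/12 = 1.33333% = 0.0133333.
Level-payment amortization: P = B₀·r / (1 − (1+r)^(−n)) = 4717.14·0.0133333 / (1 − 1.01333^(−6)).
Denominator 1 − (1+r)^(−6) = 0.0763955288.
P = 62.8952 / 0.0763955288 ≈ 823.28.

€823.28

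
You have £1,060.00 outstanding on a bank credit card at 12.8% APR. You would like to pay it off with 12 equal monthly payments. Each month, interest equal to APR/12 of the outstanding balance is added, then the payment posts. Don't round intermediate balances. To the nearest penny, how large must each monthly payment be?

£94.58

Monthly rate r = 12.8%/12 = 1.06667% = 0.0106667.
Level-payment amortization: P = B₀·r / (1 − (1+r)^(−n)) = 1060.00·0.0106667 / (1 − 1.01067^(−12)).
Denominator 1 − (1+r)^(−12) = 0.119550009.
P = 11.3067 / 0.119550009 ≈ 94.58.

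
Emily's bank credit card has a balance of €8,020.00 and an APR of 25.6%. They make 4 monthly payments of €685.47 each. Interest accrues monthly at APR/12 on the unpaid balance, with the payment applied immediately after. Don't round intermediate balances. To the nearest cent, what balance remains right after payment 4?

Monthly rate r = 25.6%/12 = 2.13333% = 0.0213333.
Each month: B ← B·(1+r) − €685.47.
Month 1: interest €171.09; balance after payment €7,505.62.
Month 2: interest €160.12; balance after payment €6,980.27.
Month 3: interest €148.91; balance after payment €6,443.72.
Month 4: interest €137.47; balance after payment €5,895.71.

€5,895.71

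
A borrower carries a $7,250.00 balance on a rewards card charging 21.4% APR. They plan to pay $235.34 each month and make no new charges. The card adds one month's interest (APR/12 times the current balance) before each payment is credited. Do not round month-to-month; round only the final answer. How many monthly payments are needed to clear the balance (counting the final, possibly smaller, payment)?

46 months

Monthly rate r = 21.4%/12 = 1.78333% = 0.0178333.
Recurrence: B ← B·(1+r) − $235.34.
Month 1: interest $129.29; balance after payment $7,143.95.
Month 2: interest $127.40; balance after payment $7,036.01.
Closed form: n = −ln(1 − rB₀/P)/ln(1+r) = −ln(0.45062)/ln(1.01783) ≈ 45.097, so the balance reaches zero during payment 46.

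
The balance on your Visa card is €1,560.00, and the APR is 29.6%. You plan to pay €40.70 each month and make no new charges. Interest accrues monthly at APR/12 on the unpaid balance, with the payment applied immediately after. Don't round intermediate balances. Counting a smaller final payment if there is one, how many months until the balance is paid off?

120 months

Monthly rate r = 29.6%/12 = 2.46667% = 0.0246667.
Recurrence: B ← B·(1+r) − €40.70.
Month 1: interest €38.48; balance after payment €1,557.78.
Month 2: interest €38.43; balance after payment €1,555.51.
Closed form: n = −ln(1 − rB₀/P)/ln(1+r) = −ln(0.054545)/ln(1.02467) ≈ 119.370, so the balance reaches zero during payment 120.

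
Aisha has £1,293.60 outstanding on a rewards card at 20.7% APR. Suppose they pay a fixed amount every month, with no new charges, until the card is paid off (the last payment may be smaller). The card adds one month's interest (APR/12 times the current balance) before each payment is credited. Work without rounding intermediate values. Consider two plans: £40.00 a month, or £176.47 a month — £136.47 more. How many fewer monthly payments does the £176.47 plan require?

Monthly rate r = 20.7%/12 = 1.725% = 0.01725.
At £40.00/mo: n = ⌈−ln(1 − rB₀/P)/ln(1+r)⌉ = 48 payments (last £28.84); total interest = total paid − £1,293.60 = £615.24.
At £176.47/mo: 8 payments (last £159.74); total interest £101.43.
Payments saved = 48 − 8 = 40.

40 fewer payments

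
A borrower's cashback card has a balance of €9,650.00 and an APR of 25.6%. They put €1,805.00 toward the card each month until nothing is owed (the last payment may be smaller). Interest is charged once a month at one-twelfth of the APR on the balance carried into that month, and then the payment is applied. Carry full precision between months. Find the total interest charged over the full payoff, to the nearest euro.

€709

Monthly rate r = 25.6%/12 = 2.13333% = 0.0213333.
Payoff takes n = ⌈−ln(1 − rB₀/P)/ln(1+r)⌉ = ⌈5.737⌉ = 6 payments; the last is €1,333.69.
Total paid = 5·€1,805.00 + €1,333.69 = €10,358.69.
Total interest = total paid − principal = €10,358.69 − €9,650.00 = €708.69.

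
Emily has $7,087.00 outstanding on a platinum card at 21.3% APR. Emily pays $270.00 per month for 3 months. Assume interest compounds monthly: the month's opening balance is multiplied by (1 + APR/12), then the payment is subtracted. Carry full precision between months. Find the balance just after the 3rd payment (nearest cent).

$6,646.66

Monthly rate r = 21.3%/12 = 1.775% = 0.01775.
Each month: B ← B·(1+r) − $270.00.
Month 1: interest $125.79; balance after payment $6,942.79.
Month 2: interest $123.23; balance after payment $6,796.03.
Month 3: interest $120.63; balance after payment $6,646.66.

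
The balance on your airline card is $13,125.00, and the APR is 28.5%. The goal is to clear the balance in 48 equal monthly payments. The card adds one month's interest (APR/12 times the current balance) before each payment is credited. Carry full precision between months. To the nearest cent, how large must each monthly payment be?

$461.20

Monthly rate r = 28.5%/12 = 2.375% = 0.02375.
Level-payment amortization: P = B₀·r / (1 − (1+r)^(−n)) = 13125.00·0.02375 / (1 − 1.02375^(−48)).
Denominator 1 − (1+r)^(−48) = 0.675890254.
P = 311.719 / 0.675890254 ≈ 461.20.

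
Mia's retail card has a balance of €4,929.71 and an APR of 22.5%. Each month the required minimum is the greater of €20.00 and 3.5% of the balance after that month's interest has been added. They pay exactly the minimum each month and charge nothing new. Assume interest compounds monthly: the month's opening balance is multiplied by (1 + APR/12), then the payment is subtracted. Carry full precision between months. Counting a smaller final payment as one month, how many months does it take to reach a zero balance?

Monthly rate r = 22.5%/12 = 1.875% = 0.01875.
While 3.5% of the post-interest balance exceeds €20.00, each month B ← (B·(1+r))·(1 − 0.035), i.e. B shrinks by the factor (1+r)·0.965 = 0.98309.
This holds for months 1–128. Entering month 129 the balance is €555.87; 3.5% of the post-interest balance is now below €20.00, so the flat €20.00 minimum applies from here.
From month 129 a fixed €20.00 at rate r clears €555.87 in 40 more payments. Total: 128 + 40 = 168 months.

168 months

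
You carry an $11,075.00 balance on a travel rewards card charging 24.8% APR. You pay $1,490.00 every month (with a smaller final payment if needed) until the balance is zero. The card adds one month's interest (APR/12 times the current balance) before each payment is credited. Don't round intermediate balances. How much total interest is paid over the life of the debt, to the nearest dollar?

Monthly rate r = 24.8%/12 = 2.06667% = 0.0206667.
Payoff takes n = ⌈−ln(1 − rB₀/P)/ln(1+r)⌉ = ⌈8.153⌉ = 9 payments; the last is $230.00.
Total paid = 8·$1,490.00 + $230.00 = $12,150.00.
Total interest = total paid − principal = $12,150.00 − $11,075.00 = $1,075.00.

$1,075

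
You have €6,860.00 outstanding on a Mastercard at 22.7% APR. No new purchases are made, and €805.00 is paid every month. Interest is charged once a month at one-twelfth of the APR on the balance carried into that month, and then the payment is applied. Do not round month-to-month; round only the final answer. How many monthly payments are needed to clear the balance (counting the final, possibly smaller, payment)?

Monthly rate r = 22.7%/12 = 1.89167% = 0.0189167.
Recurrence: B ← B·(1+r) − €805.00.
Month 1: interest €129.77; balance after payment €6,184.77.
Month 2: interest €117.00; balance after payment €5,496.76.
Closed form: n = −ln(1 − rB₀/P)/ln(1+r) = −ln(0.8388)/ln(1.01892) ≈ 9.380, so the balance reaches zero during payment 10.

10 payments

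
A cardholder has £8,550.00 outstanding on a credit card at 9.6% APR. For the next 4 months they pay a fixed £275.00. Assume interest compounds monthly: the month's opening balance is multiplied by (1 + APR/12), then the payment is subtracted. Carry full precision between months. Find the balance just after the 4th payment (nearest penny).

£7,713.63

Monthly rate r = 9.6%/12 = 0.8% = 0.008.
Each month: B ← B·(1+r) − £275.00.
Month 1: interest £68.40; balance after payment £8,343.40.
Month 2: interest £66.75; balance after payment £8,135.15.
Month 3: interest £65.08; balance after payment £7,925.23.
Month 4: interest £63.40; balance after payment £7,713.63.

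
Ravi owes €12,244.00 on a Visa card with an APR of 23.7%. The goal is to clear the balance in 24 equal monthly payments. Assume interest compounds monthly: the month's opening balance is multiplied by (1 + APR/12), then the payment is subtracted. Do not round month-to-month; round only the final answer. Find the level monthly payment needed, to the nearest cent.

Monthly rate r = 23.7%/12 = 1.975% = 0.01975.
Level-payment amortization: P = B₀·r / (1 − (1+r)^(−n)) = 12244.00·0.01975 / (1 − 1.01975^(−24)).
Denominator 1 − (1+r)^(−24) = 0.374610098.
P = 241.819 / 0.374610098 ≈ 645.52.

€645.52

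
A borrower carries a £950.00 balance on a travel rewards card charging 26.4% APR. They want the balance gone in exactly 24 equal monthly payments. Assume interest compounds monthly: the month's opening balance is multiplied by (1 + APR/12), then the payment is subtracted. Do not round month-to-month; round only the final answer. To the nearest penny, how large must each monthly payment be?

Monthly rate r = 26.4%/12 = 2.2% = 0.022.
Level-payment amortization: P = B₀·r / (1 − (1+r)^(−n)) = 950.00·0.022 / (1 − 1.022^(−24)).
Denominator 1 − (1+r)^(−24) = 0.406830925.
P = 20.9 / 0.406830925 ≈ 51.37.

£51.37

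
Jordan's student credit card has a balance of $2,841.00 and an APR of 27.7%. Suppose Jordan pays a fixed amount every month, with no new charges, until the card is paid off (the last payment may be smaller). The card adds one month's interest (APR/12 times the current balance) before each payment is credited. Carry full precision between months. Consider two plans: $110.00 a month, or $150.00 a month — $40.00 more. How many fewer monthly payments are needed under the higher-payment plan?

Monthly rate r = 27.7%/12 = 2.30833% = 0.0230833.
At $110.00/mo: n = ⌈−ln(1 − rB₀/P)/ln(1+r)⌉ = 40 payments (last $81.07); total interest = total paid − $2,841.00 = $1,530.07.
At $150.00/mo: 26 payments (last $28.56); total interest $937.56.
Payments saved = 40 − 26 = 14.

14 fewer payments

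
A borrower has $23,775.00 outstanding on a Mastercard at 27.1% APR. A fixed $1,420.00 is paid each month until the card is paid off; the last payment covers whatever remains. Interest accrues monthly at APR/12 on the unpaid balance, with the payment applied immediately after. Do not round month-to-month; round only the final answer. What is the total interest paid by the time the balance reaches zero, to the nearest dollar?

$6,431

Monthly rate r = 27.1%/12 = 2.25833% = 0.0225833.
Payoff takes n = ⌈−ln(1 − rB₀/P)/ln(1+r)⌉ = ⌈21.270⌉ = 22 payments; the last is $385.96.
Total paid = 21·$1,420.00 + $385.96 = $30,205.96.
Total interest = total paid − principal = $30,205.96 − $23,775.00 = $6,430.96.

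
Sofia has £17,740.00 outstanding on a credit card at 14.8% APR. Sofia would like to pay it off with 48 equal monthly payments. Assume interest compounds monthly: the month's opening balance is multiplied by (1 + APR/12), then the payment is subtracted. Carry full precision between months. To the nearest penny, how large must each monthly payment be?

Monthly rate r = 14.8%/12 = 1.23333% = 0.0123333.
Level-payment amortization: P = B₀·r / (1 − (1+r)^(−n)) = 17740.00·0.0123333 / (1 − 1.01233^(−48)).
Denominator 1 − (1+r)^(−48) = 0.444773464.
P = 218.793 / 0.444773464 ≈ 491.92.

£491.92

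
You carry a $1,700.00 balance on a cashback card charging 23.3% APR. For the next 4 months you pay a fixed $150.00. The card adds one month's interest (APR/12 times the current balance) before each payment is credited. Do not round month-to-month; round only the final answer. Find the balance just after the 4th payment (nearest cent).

$1,218.23

Monthly rate r = 23.3%/12 = 1.94167% = 0.0194167.
Each month: B ← B·(1+r) − $150.00.
Month 1: interest $33.01; balance after payment $1,583.01.
Month 2: interest $30.74; balance after payment $1,463.75.
Month 3: interest $28.42; balance after payment $1,342.17.
Month 4: interest $26.06; balance after payment $1,218.23.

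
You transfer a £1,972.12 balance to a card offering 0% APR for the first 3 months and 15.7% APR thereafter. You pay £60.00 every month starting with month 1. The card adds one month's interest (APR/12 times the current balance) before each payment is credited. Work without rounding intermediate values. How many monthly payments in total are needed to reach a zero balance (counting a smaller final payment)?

42 payments

Promo months 1–3 at r₀ = 0%/12 = 0; months 4+ at r₁ = 15.7%/12 = 0.0130833.
After month 3 (no interest yet): B = £1,972.12 − 3·£60.00 = £1,792.12.
Then at r₁ with £60.00/mo: n₂ = −ln(1 − r₁·B/P)/ln(1+r₁) ≈ 38.13 → 39 more payments.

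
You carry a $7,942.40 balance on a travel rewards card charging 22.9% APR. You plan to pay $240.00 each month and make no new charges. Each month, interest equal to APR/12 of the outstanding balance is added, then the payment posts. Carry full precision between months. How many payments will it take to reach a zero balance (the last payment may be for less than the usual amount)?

53 months

Monthly rate r = 22.9%/12 = 1.90833% = 0.0190833.
Recurrence: B ← B·(1+r) − $240.00.
Month 1: interest $151.57; balance after payment $7,853.97.
Month 2: interest $149.88; balance after payment $7,763.85.
Closed form: n = −ln(1 − rB₀/P)/ln(1+r) = −ln(0.36847)/ln(1.01908) ≈ 52.815, so the balance reaches zero during payment 53.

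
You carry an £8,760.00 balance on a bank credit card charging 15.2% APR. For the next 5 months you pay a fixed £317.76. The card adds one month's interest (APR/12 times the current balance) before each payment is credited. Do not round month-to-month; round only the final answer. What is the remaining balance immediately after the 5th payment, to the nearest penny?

£7,699.47

Monthly rate r = 15.2%/12 = 1.26667% = 0.0126667.
Each month: B ← B·(1+r) − £317.76.
Month 1: interest £110.96; balance after payment £8,553.20.
Month 2: interest £108.34; balance after payment £8,343.78.
Month 3: interest £105.69; balance after payment £8,131.71.
Month 4: interest £103.00; balance after payment £7,916.95.
Month 5: interest £100.28; balance after payment £7,699.47.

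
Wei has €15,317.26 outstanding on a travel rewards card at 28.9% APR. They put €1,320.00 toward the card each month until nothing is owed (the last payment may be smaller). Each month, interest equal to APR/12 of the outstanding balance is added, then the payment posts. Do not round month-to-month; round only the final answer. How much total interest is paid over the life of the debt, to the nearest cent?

€2,865.27

Monthly rate r = 28.9%/12 = 2.40833% = 0.0240833.
Payoff takes n = ⌈−ln(1 − rB₀/P)/ln(1+r)⌉ = ⌈13.773⌉ = 14 payments; the last is €1,022.53.
Total paid = 13·€1,320.00 + €1,022.53 = €18,182.53.
Total interest = total paid − principal = €18,182.53 − €15,317.26 = €2,865.27.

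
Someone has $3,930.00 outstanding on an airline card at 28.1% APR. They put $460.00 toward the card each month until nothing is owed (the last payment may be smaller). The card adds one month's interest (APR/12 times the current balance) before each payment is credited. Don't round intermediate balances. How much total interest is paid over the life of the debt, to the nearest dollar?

$507

Monthly rate r = 28.1%/12 = 2.34167% = 0.0234167.
Payoff takes n = ⌈−ln(1 − rB₀/P)/ln(1+r)⌉ = ⌈9.644⌉ = 10 payments; the last is $297.29.
Total paid = 9·$460.00 + $297.29 = $4,437.29.
Total interest = total paid − principal = $4,437.29 − $3,930.00 = $507.29.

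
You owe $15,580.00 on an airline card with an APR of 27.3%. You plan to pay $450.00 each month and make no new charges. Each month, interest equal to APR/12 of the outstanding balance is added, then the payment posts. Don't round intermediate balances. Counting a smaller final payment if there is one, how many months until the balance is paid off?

Monthly rate r = 27.3%/12 = 2.275% = 0.02275.
Recurrence: B ← B·(1+r) − $450.00.
Month 1: interest $354.44; balance after payment $15,484.44.
Month 2: interest $352.27; balance after payment $15,386.72.
Closed form: n = −ln(1 − rB₀/P)/ln(1+r) = −ln(0.21234)/ln(1.02275) ≈ 68.884, so the balance reaches zero during payment 69.

69 payments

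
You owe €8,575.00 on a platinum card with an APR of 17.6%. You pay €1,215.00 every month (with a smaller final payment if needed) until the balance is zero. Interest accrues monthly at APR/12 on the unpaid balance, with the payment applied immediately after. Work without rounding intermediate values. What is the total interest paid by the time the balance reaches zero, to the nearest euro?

€545

Monthly rate r = 17.6%/12 = 1.46667% = 0.0146667.
Payoff takes n = ⌈−ln(1 − rB₀/P)/ln(1+r)⌉ = ⌈7.505⌉ = 8 payments; the last is €615.46.
Total paid = 7·€1,215.00 + €615.46 = €9,120.46.
Total interest = total paid − principal = €9,120.46 − €8,575.00 = €545.46.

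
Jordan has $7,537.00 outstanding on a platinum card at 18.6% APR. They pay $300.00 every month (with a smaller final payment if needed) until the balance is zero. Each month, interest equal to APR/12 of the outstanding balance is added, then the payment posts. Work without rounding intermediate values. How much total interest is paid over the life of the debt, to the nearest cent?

Monthly rate r = 18.6%/12 = 1.55% = 0.0155.
Payoff takes n = ⌈−ln(1 − rB₀/P)/ln(1+r)⌉ = ⌈32.074⌉ = 33 payments; the last is $22.34.
Total paid = 32·$300.00 + $22.34 = $9,622.34.
Total interest = total paid − principal = $9,622.34 − $7,537.00 = $2,085.34.

$2,085.34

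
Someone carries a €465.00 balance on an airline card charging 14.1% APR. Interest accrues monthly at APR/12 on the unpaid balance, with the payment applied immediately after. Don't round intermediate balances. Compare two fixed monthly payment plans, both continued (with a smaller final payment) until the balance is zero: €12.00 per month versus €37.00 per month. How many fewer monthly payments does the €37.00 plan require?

Monthly rate r = 14.1%/12 = 1.175% = 0.01175.
At €12.00/mo: n = ⌈−ln(1 − rB₀/P)/ln(1+r)⌉ = 53 payments (last €0.11); total interest = total paid − €465.00 = €159.11.
At €37.00/mo: 14 payments (last €25.14); total interest €41.14.
Payments saved = 53 − 14 = 39.

39 fewer payments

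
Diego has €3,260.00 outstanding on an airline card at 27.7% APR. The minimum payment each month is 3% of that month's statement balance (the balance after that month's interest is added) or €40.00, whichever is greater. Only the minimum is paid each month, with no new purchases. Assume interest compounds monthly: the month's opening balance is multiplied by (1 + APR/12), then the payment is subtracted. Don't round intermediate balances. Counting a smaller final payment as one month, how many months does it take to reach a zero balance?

Monthly rate r = 27.7%/12 = 2.30833% = 0.0230833.
While 3% of the post-interest balance exceeds €40.00, each month B ← (B·(1+r))·(1 − 0.03), i.e. B shrinks by the factor (1+r)·0.97 = 0.99239.
This holds for months 1–121. Entering month 122 the balance is €1,293.69; 3% of the post-interest balance is now below €40.00, so the flat €40.00 minimum applies from here.
From month 122 a fixed €40.00 at rate r clears €1,293.69 in 61 more payments. Total: 121 + 61 = 182 months.

182 months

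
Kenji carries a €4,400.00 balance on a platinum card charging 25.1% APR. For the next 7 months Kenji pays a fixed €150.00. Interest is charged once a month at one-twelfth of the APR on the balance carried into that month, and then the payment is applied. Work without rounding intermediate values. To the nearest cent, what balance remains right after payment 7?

€3,967.87

Monthly rate r = 25.1%/12 = 2.09167% = 0.0209167.
Each month: B ← B·(1+r) − €150.00.
Month 1: interest €92.03; balance after payment €4,342.03.
Month 2: interest €90.82; balance after payment €4,282.85.
Month 3: interest €89.58; balance after payment €4,222.44.
Month 4: interest €88.32; balance after payment €4,160.76.
Month 5: interest €87.03; balance after payment €4,097.79.
Month 6: interest €85.71; balance after payment €4,033.50.
Month 7: interest €84.37; balance after payment €3,967.87.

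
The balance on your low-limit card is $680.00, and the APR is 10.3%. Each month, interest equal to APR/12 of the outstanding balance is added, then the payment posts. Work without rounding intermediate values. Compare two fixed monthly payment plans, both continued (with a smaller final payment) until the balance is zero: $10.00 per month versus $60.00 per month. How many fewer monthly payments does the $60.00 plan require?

Monthly rate r = 10.3%/12 = 0.858333% = 0.00858333.
At $10.00/mo: n = ⌈−ln(1 − rB₀/P)/ln(1+r)⌉ = 103 payments (last $5.28); total interest = total paid − $680.00 = $345.28.
At $60.00/mo: 12 payments (last $58.46); total interest $38.46.
Payments saved = 103 − 12 = 91.

91 fewer payments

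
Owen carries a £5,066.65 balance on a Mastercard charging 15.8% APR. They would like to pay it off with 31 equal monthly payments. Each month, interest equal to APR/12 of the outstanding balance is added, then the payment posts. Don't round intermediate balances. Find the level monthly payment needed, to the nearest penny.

£200.12

Monthly rate r = 15.8%/12 = 1.31667% = 0.0131667.
Level-payment amortization: P = B₀·r / (1 − (1+r)^(−n)) = 5066.65·0.0131667 / (1 − 1.01317^(−31)).
Denominator 1 − (1+r)^(−31) = 0.333358545.
P = 66.7109 / 0.333358545 ≈ 200.12.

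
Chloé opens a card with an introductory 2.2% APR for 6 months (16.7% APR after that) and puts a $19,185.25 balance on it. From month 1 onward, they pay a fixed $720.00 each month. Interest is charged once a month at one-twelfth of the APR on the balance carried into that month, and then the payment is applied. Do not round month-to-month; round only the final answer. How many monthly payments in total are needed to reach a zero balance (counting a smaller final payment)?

Promo months 1–6 at r₀ = 2.2%/12 = 0.00183333; months 7+ at r₁ = 16.7%/12 = 0.0139167.
After month 6: iterate B ← B·(1+r₀) − $720.00 for 6 months → $15,057.41.
Then at r₁ with $720.00/mo: n₂ = −ln(1 − r₁·B/P)/ln(1+r₁) ≈ 24.89 → 25 more payments.

31 months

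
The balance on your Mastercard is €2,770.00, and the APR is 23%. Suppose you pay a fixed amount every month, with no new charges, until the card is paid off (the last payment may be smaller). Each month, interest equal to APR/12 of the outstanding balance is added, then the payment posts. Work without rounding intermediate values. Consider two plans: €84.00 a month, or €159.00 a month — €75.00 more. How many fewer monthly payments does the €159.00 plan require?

Monthly rate r = 23%/12 = 1.91667% = 0.0191667.
At €84.00/mo: n = ⌈−ln(1 − rB₀/P)/ln(1+r)⌉ = 53 payments (last €55.73); total interest = total paid − €2,770.00 = €1,653.73.
At €159.00/mo: 22 payments (last €64.34); total interest €633.34.
Payments saved = 53 − 22 = 31.

31 fewer payments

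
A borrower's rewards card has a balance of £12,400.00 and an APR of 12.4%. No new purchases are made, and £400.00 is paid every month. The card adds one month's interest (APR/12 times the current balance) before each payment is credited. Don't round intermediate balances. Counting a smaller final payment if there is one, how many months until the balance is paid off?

Monthly rate r = 12.4%/12 = 1.03333% = 0.0103333.
Recurrence: B ← B·(1+r) − £400.00.
Month 1: interest £128.13; balance after payment £12,128.13.
Month 2: interest £125.32; balance after payment £11,853.46.
Closed form: n = −ln(1 − rB₀/P)/ln(1+r) = −ln(0.67967)/ln(1.01033) ≈ 37.562, so the balance reaches zero during payment 38.

38 payments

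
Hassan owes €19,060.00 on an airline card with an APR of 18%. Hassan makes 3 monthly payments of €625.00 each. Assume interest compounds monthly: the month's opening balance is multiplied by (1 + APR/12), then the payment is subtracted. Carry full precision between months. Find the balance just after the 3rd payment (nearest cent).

€18,027.36

Monthly rate r = 18%/12 = 1.5% = 0.015.
Each month: B ← B·(1+r) − €625.00.
Month 1: interest €285.90; balance after payment €18,720.90.
Month 2: interest €280.81; balance after payment €18,376.71.
Month 3: interest €275.65; balance after payment €18,027.36.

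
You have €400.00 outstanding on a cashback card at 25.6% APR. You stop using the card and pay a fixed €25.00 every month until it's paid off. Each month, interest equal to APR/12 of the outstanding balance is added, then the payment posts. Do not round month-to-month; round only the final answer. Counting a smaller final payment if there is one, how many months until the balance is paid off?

Monthly rate r = 25.6%/12 = 2.13333% = 0.0213333.
Recurrence: B ← B·(1+r) − €25.00.
Month 1: interest €8.53; balance after payment €383.53.
Month 2: interest €8.18; balance after payment €366.72.
Closed form: n = −ln(1 − rB₀/P)/ln(1+r) = −ln(0.65867)/ln(1.02133) ≈ 19.780, so the balance reaches zero during payment 20.

20 months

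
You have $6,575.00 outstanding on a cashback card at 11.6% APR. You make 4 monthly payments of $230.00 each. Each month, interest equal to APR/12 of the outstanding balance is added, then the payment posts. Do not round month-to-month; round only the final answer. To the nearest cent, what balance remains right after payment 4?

Monthly rate r = 11.6%/12 = 0.966667% = 0.00966667.
Each month: B ← B·(1+r) − $230.00.
Month 1: interest $63.56; balance after payment $6,408.56.
Month 2: interest $61.95; balance after payment $6,240.51.
Month 3: interest $60.32; balance after payment $6,070.83.
Month 4: interest $58.68; balance after payment $5,899.52.

$5,899.52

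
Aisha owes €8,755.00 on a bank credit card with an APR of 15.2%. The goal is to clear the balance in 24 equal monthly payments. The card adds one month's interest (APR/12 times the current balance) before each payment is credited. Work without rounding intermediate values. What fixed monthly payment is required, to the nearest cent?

€425.33

Monthly rate r = 15.2%/12 = 1.26667% = 0.0126667.
Level-payment amortization: P = B₀·r / (1 − (1+r)^(−n)) = 8755.00·0.0126667 / (1 − 1.01267^(−24)).
Denominator 1 − (1+r)^(−24) = 0.260729043.
P = 110.897 / 0.260729043 ≈ 425.33.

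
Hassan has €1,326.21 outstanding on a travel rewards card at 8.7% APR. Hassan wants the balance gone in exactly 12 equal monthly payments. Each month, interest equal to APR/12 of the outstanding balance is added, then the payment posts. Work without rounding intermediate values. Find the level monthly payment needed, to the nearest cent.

€115.79

Monthly rate r = 8.7%/12 = 0.725% = 0.00725.
Level-payment amortization: P = B₀·r / (1 − (1+r)^(−n)) = 1326.21·0.00725 / (1 − 1.00725^(−12)).
Denominator 1 − (1+r)^(−12) = 0.0830351519.
P = 9.61502 / 0.0830351519 ≈ 115.79.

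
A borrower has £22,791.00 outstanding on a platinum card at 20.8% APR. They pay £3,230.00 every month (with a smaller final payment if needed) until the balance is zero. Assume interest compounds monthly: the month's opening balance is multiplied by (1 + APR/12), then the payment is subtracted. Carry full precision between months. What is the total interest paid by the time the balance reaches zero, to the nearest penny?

£1,735.71

Monthly rate r = 20.8%/12 = 1.73333% = 0.0173333.
Payoff takes n = ⌈−ln(1 − rB₀/P)/ln(1+r)⌉ = ⌈7.591⌉ = 8 payments; the last is £1,916.71.
Total paid = 7·£3,230.00 + £1,916.71 = £24,526.71.
Total interest = total paid − principal = £24,526.71 − £22,791.00 = £1,735.71.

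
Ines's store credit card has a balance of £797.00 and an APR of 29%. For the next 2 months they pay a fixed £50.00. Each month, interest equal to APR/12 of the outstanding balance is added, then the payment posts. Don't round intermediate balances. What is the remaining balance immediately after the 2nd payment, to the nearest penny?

£734.78

Monthly rate r = 29%/12 = 2.41667% = 0.0241667.
Each month: B ← B·(1+r) − £50.00.
Month 1: interest £19.26; balance after payment £766.26.
Month 2: interest £18.52; balance after payment £734.78.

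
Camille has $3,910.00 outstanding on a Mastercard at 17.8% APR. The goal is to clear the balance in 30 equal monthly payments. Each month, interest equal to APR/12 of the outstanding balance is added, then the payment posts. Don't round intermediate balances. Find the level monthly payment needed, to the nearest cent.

Monthly rate r = 17.8%/12 = 1.48333% = 0.0148333.
Level-payment amortization: P = B₀·r / (1 − (1+r)^(−n)) = 3910.00·0.0148333 / (1 − 1.01483^(−30)).
Denominator 1 − (1+r)^(−30) = 0.357077996.
P = 57.9983 / 0.357077996 ≈ 162.42.

$162.42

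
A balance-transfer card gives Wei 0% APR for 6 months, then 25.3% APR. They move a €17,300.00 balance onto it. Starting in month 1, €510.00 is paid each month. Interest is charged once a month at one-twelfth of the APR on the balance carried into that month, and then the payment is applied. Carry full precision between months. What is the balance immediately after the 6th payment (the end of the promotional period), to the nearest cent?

Promo months 1–6 at r₀ = 0%/12 = 0; months 7+ at r₁ = 25.3%/12 = 0.0210833.
After month 6 (no interest yet): B = €17,300.00 − 6·€510.00 = €14,240.00.

€14,240.00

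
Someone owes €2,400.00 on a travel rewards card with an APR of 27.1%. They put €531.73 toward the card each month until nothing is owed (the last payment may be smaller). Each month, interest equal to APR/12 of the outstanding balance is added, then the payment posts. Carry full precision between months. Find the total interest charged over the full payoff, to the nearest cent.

€160.69

Monthly rate r = 27.1%/12 = 2.25833% = 0.0225833.
Payoff takes n = ⌈−ln(1 − rB₀/P)/ln(1+r)⌉ = ⌈4.814⌉ = 5 payments; the last is €433.77.
Total paid = 4·€531.73 + €433.77 = €2,560.69.
Total interest = total paid − principal = €2,560.69 − €2,400.00 = €160.69.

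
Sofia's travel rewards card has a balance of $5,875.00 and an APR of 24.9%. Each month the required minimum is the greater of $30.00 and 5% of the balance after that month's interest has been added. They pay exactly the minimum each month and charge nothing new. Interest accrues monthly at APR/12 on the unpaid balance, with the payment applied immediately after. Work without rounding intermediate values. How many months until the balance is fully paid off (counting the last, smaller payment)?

Monthly rate r = 24.9%/12 = 2.075% = 0.02075.
While 5% of the post-interest balance exceeds $30.00, each month B ← (B·(1+r))·(1 − 0.05), i.e. B shrinks by the factor (1+r)·0.95 = 0.96971.
This holds for months 1–75. Entering month 76 the balance is $585.10; 5% of the post-interest balance is now below $30.00, so the flat $30.00 minimum applies from here.
From month 76 a fixed $30.00 at rate r clears $585.10 in 26 more payments. Total: 75 + 26 = 101 months.

101 months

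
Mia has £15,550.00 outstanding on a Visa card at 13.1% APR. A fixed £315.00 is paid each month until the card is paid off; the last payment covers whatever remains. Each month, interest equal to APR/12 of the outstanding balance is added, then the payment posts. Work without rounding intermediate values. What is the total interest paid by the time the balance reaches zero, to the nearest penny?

£6,909.99

Monthly rate r = 13.1%/12 = 1.09167% = 0.0109167.
Payoff takes n = ⌈−ln(1 − rB₀/P)/ln(1+r)⌉ = ⌈71.300⌉ = 72 payments; the last is £94.99.
Total paid = 71·£315.00 + £94.99 = £22,459.99.
Total interest = total paid − principal = £22,459.99 − £15,550.00 = £6,909.99.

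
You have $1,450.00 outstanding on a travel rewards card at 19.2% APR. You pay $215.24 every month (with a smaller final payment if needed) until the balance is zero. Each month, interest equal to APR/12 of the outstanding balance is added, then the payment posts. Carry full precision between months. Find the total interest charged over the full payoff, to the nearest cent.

Monthly rate r = 19.2%/12 = 1.6% = 0.016.
Payoff takes n = ⌈−ln(1 − rB₀/P)/ln(1+r)⌉ = ⌈7.185⌉ = 8 payments; the last is $40.08.
Total paid = 7·$215.24 + $40.08 = $1,546.76.
Total interest = total paid − principal = $1,546.76 − $1,450.00 = $96.76.

$96.76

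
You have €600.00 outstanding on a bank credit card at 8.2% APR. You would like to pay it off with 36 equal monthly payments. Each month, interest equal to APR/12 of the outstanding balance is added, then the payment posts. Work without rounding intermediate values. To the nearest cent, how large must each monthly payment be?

Monthly rate r = 8.2%/12 = 0.683333% = 0.00683333.
Level-payment amortization: P = B₀·r / (1 − (1+r)^(−n)) = 600.00·0.00683333 / (1 − 1.00683^(−36)).
Denominator 1 − (1+r)^(−36) = 0.217423274.
P = 4.1 / 0.217423274 ≈ 18.86.

€18.86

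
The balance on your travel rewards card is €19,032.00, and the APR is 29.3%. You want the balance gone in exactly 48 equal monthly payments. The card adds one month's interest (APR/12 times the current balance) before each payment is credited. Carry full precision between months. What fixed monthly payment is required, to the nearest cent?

Monthly rate r = 29.3%/12 = 2.44167% = 0.0244167.
Level-payment amortization: P = B₀·r / (1 − (1+r)^(−n)) = 19032.00·0.0244167 / (1 − 1.02442^(−48)).
Denominator 1 − (1+r)^(−48) = 0.685861264.
P = 464.698 / 0.685861264 ≈ 677.54.

€677.54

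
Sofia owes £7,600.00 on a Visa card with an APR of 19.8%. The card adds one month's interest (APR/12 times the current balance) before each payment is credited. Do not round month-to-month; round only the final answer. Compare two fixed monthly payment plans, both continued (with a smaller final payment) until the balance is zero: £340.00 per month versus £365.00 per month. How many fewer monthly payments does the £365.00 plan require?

3 fewer payments

Monthly rate r = 19.8%/12 = 1.65% = 0.0165.
At £340.00/mo: n = ⌈−ln(1 − rB₀/P)/ln(1+r)⌉ = 29 payments (last £40.59); total interest = total paid − £7,600.00 = £1,960.59.
At £365.00/mo: 26 payments (last £263.61); total interest £1,788.61.
Payments saved = 29 − 26 = 3.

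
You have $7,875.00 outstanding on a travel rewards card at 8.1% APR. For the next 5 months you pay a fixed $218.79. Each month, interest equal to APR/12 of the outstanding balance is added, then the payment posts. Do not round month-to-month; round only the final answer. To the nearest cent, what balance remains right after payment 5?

Monthly rate r = 8.1%/12 = 0.675% = 0.00675.
Each month: B ← B·(1+r) − $218.79.
Month 1: interest $53.16; balance after payment $7,709.37.
Month 2: interest $52.04; balance after payment $7,542.61.
Month 3: interest $50.91; balance after payment $7,374.74.
Month 4: interest $49.78; balance after payment $7,205.73.
Month 5: interest $48.64; balance after payment $7,035.58.

$7,035.58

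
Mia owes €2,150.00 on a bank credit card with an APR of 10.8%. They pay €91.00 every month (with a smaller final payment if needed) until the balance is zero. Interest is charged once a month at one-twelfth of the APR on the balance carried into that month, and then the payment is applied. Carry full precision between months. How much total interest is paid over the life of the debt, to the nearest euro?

€278

Monthly rate r = 10.8%/12 = 0.9% = 0.009.
Payoff takes n = ⌈−ln(1 − rB₀/P)/ln(1+r)⌉ = ⌈26.682⌉ = 27 payments; the last is €62.18.
Total paid = 26·€91.00 + €62.18 = €2,428.18.
Total interest = total paid − principal = €2,428.18 − €2,150.00 = €278.18.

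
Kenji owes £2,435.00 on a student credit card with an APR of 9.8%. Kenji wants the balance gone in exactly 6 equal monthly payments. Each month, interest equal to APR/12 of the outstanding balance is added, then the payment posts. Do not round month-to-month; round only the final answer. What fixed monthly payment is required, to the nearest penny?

Monthly rate r = 9.8%/12 = 0.816667% = 0.00816667.
Level-payment amortization: P = B₀·r / (1 − (1+r)^(−n)) = 2435.00·0.00816667 / (1 − 1.00817^(−6)).
Denominator 1 − (1+r)^(−6) = 0.0476293668.
P = 19.8858 / 0.0476293668 ≈ 417.51.

£417.51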